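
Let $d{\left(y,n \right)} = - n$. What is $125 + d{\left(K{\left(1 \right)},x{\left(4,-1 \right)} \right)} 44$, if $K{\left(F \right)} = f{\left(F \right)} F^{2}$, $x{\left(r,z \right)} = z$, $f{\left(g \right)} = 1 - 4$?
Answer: $169$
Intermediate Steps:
$f{\left(g \right)} = -3$
$K{\left(F \right)} = - 3 F^{2}$
$125 + d{\left(K{\left(1 \right)},x{\left(4,-1 \right)} \right)} 44 = 125 + \left(-1\right) \left(-1\right) 44 = 125 + 1 \cdot 44 = 125 + 44 = 169$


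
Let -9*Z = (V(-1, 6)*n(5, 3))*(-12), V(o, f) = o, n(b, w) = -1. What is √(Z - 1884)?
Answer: 4*I*√1059/3 ≈ 43.39*I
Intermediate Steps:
Z = 4/3 (Z = -(-1*(-1))*(-12)/9 = -(-12)/9 = -⅑*(-12) = 4/3 ≈ 1.3333)
√(Z - 1884) = √(4/3 - 1884) = √(-5648/3) = 4*I*√1059/3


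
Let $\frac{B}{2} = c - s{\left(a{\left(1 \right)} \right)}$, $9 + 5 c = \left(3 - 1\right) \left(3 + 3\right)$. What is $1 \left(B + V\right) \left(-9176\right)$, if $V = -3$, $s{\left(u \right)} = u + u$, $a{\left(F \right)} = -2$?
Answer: $- \frac{284456}{5} \approx -56891.0$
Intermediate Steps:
$s{\left(u \right)} = 2 u$
$c = \frac{3}{5}$ ($c = - \frac{9}{5} + \frac{\left(3 - 1\right) \left(3 + 3\right)}{5} = - \frac{9}{5} + \frac{2 \cdot 6}{5} = - \frac{9}{5} + \frac{1}{5} \cdot 12 = - \frac{9}{5} + \frac{12}{5} = \frac{3}{5} \approx 0.6$)
$B = \frac{46}{5}$ ($B = 2 \left(\frac{3}{5} - 2 \left(-2\right)\right) = 2 \left(\frac{3}{5} - -4\right) = 2 \left(\frac{3}{5} + 4\right) = 2 \cdot \frac{23}{5} = \frac{46}{5} \approx 9.2$)
$1 \left(B + V\right) \left(-9176\right) = 1 \left(\frac{46}{5} - 3\right) \left(-9176\right) = 1 \cdot \frac{31}{5} \left(-9176\right) = \frac{31}{5} \left(-9176\right) = - \frac{284456}{5}$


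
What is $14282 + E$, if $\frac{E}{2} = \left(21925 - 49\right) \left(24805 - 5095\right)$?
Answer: $862366202$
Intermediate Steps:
$E = 862351920$ ($E = 2 \left(21925 - 49\right) \left(24805 - 5095\right) = 2 \cdot 21876 \cdot 19710 = 2 \cdot 431175960 = 862351920$)
$14282 + E = 14282 + 862351920 = 862366202$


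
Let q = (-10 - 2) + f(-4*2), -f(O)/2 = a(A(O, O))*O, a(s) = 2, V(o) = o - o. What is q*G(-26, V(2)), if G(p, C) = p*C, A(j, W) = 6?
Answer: 0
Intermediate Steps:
V(o) = 0
G(p, C) = C*p
f(O) = -4*O
q = 20 (q = (-10 - 2) - (-16)*2 = -12 - 4*(-8) = -12 + 32 = 20)
q*G(-26, V(2)) = 20*(0*(-26)) = 20*0 = 0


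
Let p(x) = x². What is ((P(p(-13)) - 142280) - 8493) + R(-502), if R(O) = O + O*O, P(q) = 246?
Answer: 100975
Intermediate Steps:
R(O) = O + O²
((P(p(-13)) - 142280) - 8493) + R(-502) = ((246 - 142280) - 8493) - 502*(1 - 502) = (-142034 - 8493) - 502*(-501) = -150527 + 251502 = 100975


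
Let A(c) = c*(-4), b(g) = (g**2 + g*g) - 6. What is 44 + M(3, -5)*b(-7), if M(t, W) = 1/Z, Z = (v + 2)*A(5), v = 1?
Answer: 637/15 ≈ 42.467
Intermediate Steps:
b(g) = -6 + 2*g**2 (b(g) = (g**2 + g**2) - 6 = 2*g**2 - 6 = -6 + 2*g**2)
A(c) = -4*c
Z = -60 (Z = (1 + 2)*(-4*5) = 3*(-20) = -60)
M(t, W) = -1/60 (M(t, W) = 1/(-60) = 1*(-1/60) = -1/60)
44 + M(3, -5)*b(-7) = 44 - (-6 + 2*(-7)**2)/60 = 44 - (-6 + 2*49)/60 = 44 - (-6 + 98)/60 = 44 - 1/60*92 = 44 - 23/15 = 637/15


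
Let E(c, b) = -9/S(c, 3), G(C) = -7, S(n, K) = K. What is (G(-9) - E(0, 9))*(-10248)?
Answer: 40992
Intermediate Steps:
E(c, b) = -3 (E(c, b) = -9/3 = -9*⅓ = -3)
(G(-9) - E(0, 9))*(-10248) = (-7 - 1*(-3))*(-10248) = (-7 + 3)*(-10248) = -4*(-10248) = 40992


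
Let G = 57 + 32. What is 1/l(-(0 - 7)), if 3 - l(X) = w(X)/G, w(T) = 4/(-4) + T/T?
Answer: ⅓ ≈ 0.33333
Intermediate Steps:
G = 89
w(T) = 0 (w(T) = 4*(-¼) + 1 = -1 + 1 = 0)
l(X) = 3 (l(X) = 3 - 0/89 = 3 - 1*0 = 3 + 0 = 3)
1/l(-(0 - 7)) = 1/3 = ⅓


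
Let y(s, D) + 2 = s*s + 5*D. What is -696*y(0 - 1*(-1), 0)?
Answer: 696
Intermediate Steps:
y(s, D) = -2 + s**2 + 5*D (y(s, D) = -2 + (s*s + 5*D) = -2 + (s**2 + 5*D) = -2 + s**2 + 5*D)
-696*y(0 - 1*(-1), 0) = -696*(-2 + (0 - 1*(-1))**2 + 5*0) = -696*(-2 + (0 + 1)**2 + 0) = -696*(-2 + 1**2 + 0) = -696*(-2 + 1 + 0) = -696*(-1) = 696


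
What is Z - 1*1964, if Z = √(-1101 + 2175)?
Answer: -1964 + √1074 ≈ -1931.2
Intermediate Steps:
Z = √1074 ≈ 32.772
Z - 1*1964 = √1074 - 1*1964 = √1074 - 1964 = -1964 + √1074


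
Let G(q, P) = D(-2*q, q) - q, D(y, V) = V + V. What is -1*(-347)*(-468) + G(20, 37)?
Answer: -162376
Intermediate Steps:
D(y, V) = 2*V
G(q, P) = q (G(q, P) = 2*q - q = q)
-1*(-347)*(-468) + G(20, 37) = -1*(-347)*(-468) + 20 = 347*(-468) + 20 = -162396 + 20 = -162376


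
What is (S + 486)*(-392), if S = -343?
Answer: -56056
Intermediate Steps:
(S + 486)*(-392) = (-343 + 486)*(-392) = 143*(-392) = -56056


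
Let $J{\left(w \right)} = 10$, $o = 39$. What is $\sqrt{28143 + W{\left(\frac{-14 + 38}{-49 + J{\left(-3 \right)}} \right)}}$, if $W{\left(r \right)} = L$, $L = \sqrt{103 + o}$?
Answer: $\sqrt{28143 + \sqrt{142}} \approx 167.79$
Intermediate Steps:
$L = \sqrt{142}$ ($L = \sqrt{103 + 39} = \sqrt{142} \approx 11.916$)
$W{\left(r \right)} = \sqrt{142}$
$\sqrt{28143 + W{\left(\frac{-14 + 38}{-49 + J{\left(-3 \right)}} \right)}} = \sqrt{28143 + \sqrt{142}}$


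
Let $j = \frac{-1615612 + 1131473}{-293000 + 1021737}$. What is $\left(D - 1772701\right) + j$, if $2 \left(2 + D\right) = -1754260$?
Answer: $- \frac{1931031835060}{728737} \approx -2.6498 \cdot 10^{6}$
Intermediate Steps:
$D = -877132$ ($D = -2 + \frac{1}{2} \left(-1754260\right) = -2 - 877130 = -877132$)
$j = - \frac{484139}{728737} \approx -0.66435$
$\left(D - 1772701\right) + j = \left(-877132 - 1772701\right) - \frac{484139}{728737} = -2649833 - \frac{484139}{728737} = - \frac{1931031835060}{728737}$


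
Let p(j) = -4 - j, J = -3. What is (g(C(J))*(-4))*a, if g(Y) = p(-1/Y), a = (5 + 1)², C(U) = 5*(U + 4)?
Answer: 2736/5 ≈ 547.20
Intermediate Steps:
C(U) = 20 + 5*U (C(U) = 5*(4 + U) = 20 + 5*U)
a = 36 (a = 6² = 36)
g(Y) = -4 + 1/Y (g(Y) = -4 - (-1)/Y = -4 + 1/Y)
(g(C(J))*(-4))*a = ((-4 + 1/(20 + 5*(-3)))*(-4))*36 = ((-4 + 1/(20 - 15))*(-4))*36 = ((-4 + 1/5)*(-4))*36 = ((-4 + ⅕)*(-4))*36 = -19/5*(-4)*36 = (76/5)*36 = 2736/5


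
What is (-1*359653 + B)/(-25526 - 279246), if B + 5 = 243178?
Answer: 2240/5861 ≈ 0.38219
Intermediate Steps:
B = 243173 (B = -5 + 243178 = 243173)
(-1*359653 + B)/(-25526 - 279246) = (-1*359653 + 243173)/(-25526 - 279246) = (-359653 + 243173)/(-304772) = -116480*(-1/304772) = 2240/5861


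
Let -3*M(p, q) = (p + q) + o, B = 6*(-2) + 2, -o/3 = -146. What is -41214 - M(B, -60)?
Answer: -123274/3 ≈ -41091.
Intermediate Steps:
o = 438 (o = -3*(-146) = 438)
B = -10 (B = -12 + 2 = -10)
M(p, q) = -146 - p/3 - q/3 (M(p, q) = -((p + q) + 438)/3 = -(438 + p + q)/3 = -146 - p/3 - q/3)
-41214 - M(B, -60) = -41214 - (-146 - ⅓*(-10) - ⅓*(-60)) = -41214 - (-146 + 10/3 + 20) = -41214 - 1*(-368/3) = -41214 + 368/3 = -123274/3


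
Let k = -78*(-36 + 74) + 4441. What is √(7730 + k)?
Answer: 3*√1023 ≈ 95.953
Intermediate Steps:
k = 1477 (k = -78*38 + 4441 = -2964 + 4441 = 1477)
√(7730 + k) = √(7730 + 1477) = √9207 = 3*√1023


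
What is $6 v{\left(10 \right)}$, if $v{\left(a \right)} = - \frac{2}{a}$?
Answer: $- \frac{6}{5} \approx -1.2$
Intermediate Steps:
$6 v{\left(10 \right)} = 6 \left(- \frac{2}{10}\right) = 6 \left(\left(-2\right) \frac{1}{10}\right) = 6 \left(- \frac{1}{5}\right) = - \frac{6}{5}$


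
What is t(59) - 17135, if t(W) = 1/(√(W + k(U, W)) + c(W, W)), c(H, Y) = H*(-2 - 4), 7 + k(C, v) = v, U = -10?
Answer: -715129343/41735 - √111/125205 ≈ -17135.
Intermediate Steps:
k(C, v) = -7 + v
c(H, Y) = -6*H (c(H, Y) = H*(-6) = -6*H)
t(W) = 1/(√(-7 + 2*W) - 6*W) (t(W) = 1/(√(W + (-7 + W)) - 6*W) = 1/(√(-7 + 2*W) - 6*W))
t(59) - 17135 = -1/(-√(-7 + 2*59) + 6*59) - 17135 = -1/(-√(-7 + 118) + 354) - 17135 = -1/(-√111 + 354) - 17135 = -1/(354 - √111) - 17135 = -17135 - 1/(354 - √111)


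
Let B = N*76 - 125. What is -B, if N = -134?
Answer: 10309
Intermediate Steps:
B = -10309 (B = -134*76 - 125 = -10184 - 125 = -10309)
-B = -1*(-10309) = 10309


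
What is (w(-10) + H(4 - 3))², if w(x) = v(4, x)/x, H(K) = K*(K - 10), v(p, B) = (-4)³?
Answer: 169/25 ≈ 6.7600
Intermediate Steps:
v(p, B) = -64
H(K) = K*(-10 + K)
w(x) = -64/x
(w(-10) + H(4 - 3))² = (-64/(-10) + (4 - 3)*(-10 + (4 - 3)))² = (-64*(-⅒) + 1*(-10 + 1))² = (32/5 + 1*(-9))² = (32/5 - 9)² = (-13/5)² = 169/25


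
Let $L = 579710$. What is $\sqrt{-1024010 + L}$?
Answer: $10 i \sqrt{4443} \approx 666.56 i$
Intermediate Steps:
$\sqrt{-1024010 + L} = \sqrt{-1024010 + 579710} = \sqrt{-444300} = 10 i \sqrt{4443}$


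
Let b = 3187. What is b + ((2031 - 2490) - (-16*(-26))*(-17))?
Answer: 9800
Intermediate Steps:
b + ((2031 - 2490) - (-16*(-26))*(-17)) = 3187 + ((2031 - 2490) - (-16*(-26))*(-17)) = 3187 + (-459 - 416*(-17)) = 3187 + (-459 - 1*(-7072)) = 3187 + (-459 + 7072) = 3187 + 6613 = 9800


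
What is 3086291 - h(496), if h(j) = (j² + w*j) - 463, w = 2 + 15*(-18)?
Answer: 2973666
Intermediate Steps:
w = -268 (w = 2 - 270 = -268)
h(j) = -463 + j² - 268*j (h(j) = (j² - 268*j) - 463 = -463 + j² - 268*j)
3086291 - h(496) = 3086291 - (-463 + 496² - 268*496) = 3086291 - (-463 + 246016 - 132928) = 3086291 - 1*112625 = 3086291 - 112625 = 2973666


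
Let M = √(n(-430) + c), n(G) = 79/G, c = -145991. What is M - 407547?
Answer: -407547 + I*√26993769870/430 ≈ -4.0755e+5 + 382.09*I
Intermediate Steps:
M = I*√26993769870/430 (M = √(79/(-430) - 145991) = √(79*(-1/430) - 145991) = √(-79/430 - 145991) = √(-62776209/430) = I*√26993769870/430 ≈ 382.09*I)
M - 407547 = I*√26993769870/430 - 407547 = -407547 + I*√26993769870/430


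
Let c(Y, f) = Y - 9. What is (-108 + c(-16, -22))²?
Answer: 17689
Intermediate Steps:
c(Y, f) = -9 + Y
(-108 + c(-16, -22))² = (-108 + (-9 - 16))² = (-108 - 25)² = (-133)² = 17689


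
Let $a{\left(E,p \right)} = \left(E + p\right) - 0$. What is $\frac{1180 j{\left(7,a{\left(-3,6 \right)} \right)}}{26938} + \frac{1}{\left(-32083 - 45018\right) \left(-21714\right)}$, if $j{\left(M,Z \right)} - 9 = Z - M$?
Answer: $\frac{4938804799769}{22549410734466} \approx 0.21902$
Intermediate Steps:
$a{\left(E,p \right)} = E + p$ ($a{\left(E,p \right)} = \left(E + p\right) + 0 = E + p$)
$j{\left(M,Z \right)} = 9 + Z - M$ ($j{\left(M,Z \right)} = 9 - \left(M - Z\right) = 9 + Z - M$)
$\frac{1180 j{\left(7,a{\left(-3,6 \right)} \right)}}{26938} + \frac{1}{\left(-32083 - 45018\right) \left(-21714\right)} = \frac{1180 \left(9 + \left(-3 + 6\right) - 7\right)}{26938} + \frac{1}{\left(-32083 - 45018\right) \left(-21714\right)} = 1180 \left(9 + 3 - 7\right) \frac{1}{26938} + \frac{1}{-77101} \left(- \frac{1}{21714}\right) = 1180 \cdot 5 \cdot \frac{1}{26938} - - \frac{1}{1674171114} = 5900 \cdot \frac{1}{26938} + \frac{1}{1674171114} = \frac{2950}{13469} + \frac{1}{1674171114} = \frac{4938804799769}{22549410734466}$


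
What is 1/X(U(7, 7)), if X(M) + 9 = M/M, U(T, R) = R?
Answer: -⅛ ≈ -0.12500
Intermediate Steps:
X(M) = -8 (X(M) = -9 + M/M = -9 + 1 = -8)
1/X(U(7, 7)) = 1/(-8) = -⅛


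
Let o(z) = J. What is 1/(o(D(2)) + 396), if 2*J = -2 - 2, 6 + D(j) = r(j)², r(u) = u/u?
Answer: 1/394 ≈ 0.0025381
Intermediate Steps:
r(u) = 1
D(j) = -5 (D(j) = -6 + 1² = -6 + 1 = -5)
J = -2 (J = (-2 - 2)/2 = (½)*(-4) = -2)
o(z) = -2
1/(o(D(2)) + 396) = 1/(-2 + 396) = 1/394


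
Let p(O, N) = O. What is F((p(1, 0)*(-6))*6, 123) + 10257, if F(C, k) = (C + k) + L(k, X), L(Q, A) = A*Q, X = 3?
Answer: 10713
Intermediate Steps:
F(C, k) = C + 4*k (F(C, k) = (C + k) + 3*k = C + 4*k)
F((p(1, 0)*(-6))*6, 123) + 10257 = ((1*(-6))*6 + 4*123) + 10257 = (-6*6 + 492) + 10257 = (-36 + 492) + 10257 = 456 + 10257 = 10713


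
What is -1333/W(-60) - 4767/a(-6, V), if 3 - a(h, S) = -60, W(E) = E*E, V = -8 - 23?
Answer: -273733/3600 ≈ -76.037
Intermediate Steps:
V = -31
W(E) = E**2
a(h, S) = 63 (a(h, S) = 3 - 1*(-60) = 3 + 60 = 63)
-1333/W(-60) - 4767/a(-6, V) = -1333/((-60)**2) - 4767/63 = -1333/3600 - 4767*1/63 = -1333*1/3600 - 227/3 = -1333/3600 - 227/3 = -273733/3600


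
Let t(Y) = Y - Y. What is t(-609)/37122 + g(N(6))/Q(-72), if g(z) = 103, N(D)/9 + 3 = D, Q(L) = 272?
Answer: 103/272 ≈ 0.37868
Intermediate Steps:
N(D) = -27 + 9*D
t(Y) = 0
t(-609)/37122 + g(N(6))/Q(-72) = 0/37122 + 103/272 = 0*(1/37122) + 103*(1/272) = 0 + 103/272 = 103/272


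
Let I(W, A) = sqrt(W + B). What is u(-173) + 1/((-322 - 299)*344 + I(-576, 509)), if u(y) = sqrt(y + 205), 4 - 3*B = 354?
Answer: -320436/68452821103 + 4*sqrt(2) - I*sqrt(6234)/136905642206 ≈ 5.6569 - 5.7672e-10*I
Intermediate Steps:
B = -350/3 (B = 4/3 - 1/3*354 = 4/3 - 118 = -350/3 ≈ -116.67)
I(W, A) = sqrt(-350/3 + W) (I(W, A) = sqrt(W - 350/3) = sqrt(-350/3 + W))
u(y) = sqrt(205 + y)
u(-173) + 1/((-322 - 299)*344 + I(-576, 509)) = sqrt(205 - 173) + 1/((-322 - 299)*344 + sqrt(-1050 + 9*(-576))/3) = sqrt(32) + 1/(-621*344 + sqrt(-1050 - 5184)/3) = 4*sqrt(2) + 1/(-213624 + sqrt(-6234)/3) = 4*sqrt(2) + 1/(-213624 + (I*sqrt(6234))/3) = 4*sqrt(2) + 1/(-213624 + I*sqrt(6234)/3) = 1/(-213624 + I*sqrt(6234)/3) + 4*sqrt(2)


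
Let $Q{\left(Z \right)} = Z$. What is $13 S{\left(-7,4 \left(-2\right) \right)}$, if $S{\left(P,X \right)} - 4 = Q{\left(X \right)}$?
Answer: $-52$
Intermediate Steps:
$S{\left(P,X \right)} = 4 + X$
$13 S{\left(-7,4 \left(-2\right) \right)} = 13 \left(4 + 4 \left(-2\right)\right) = 13 \left(4 - 8\right) = 13 \left(-4\right) = -52$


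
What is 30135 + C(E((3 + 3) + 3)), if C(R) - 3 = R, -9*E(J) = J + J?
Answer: 30136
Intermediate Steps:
E(J) = -2*J/9 (E(J) = -(J + J)/9 = -2*J/9)
C(R) = 3 + R
30135 + C(E((3 + 3) + 3)) = 30135 + (3 - 2*((3 + 3) + 3)/9) = 30135 + (3 - 2*(6 + 3)/9) = 30135 + (3 - 2/9*9) = 30135 + (3 - 2) = 30135 + 1 = 30136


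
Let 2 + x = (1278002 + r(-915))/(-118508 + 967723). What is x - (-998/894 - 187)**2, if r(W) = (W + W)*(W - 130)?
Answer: -6004324311438062/169680799935 ≈ -35386.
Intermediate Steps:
r(W) = 2*W*(-130 + W) (r(W) = (2*W)*(-130 + W) = 2*W*(-130 + W))
x = 1491922/849215 (x = -2 + (1278002 + 2*(-915)*(-130 - 915))/(-118508 + 967723) = -2 + (1278002 + 2*(-915)*(-1045))/849215 = -2 + (1278002 + 1912350)*(1/849215) = -2 + 3190352*(1/849215) = -2 + 3190352/849215 = 1491922/849215 ≈ 1.7568)
x - (-998/894 - 187)**2 = 1491922/849215 - (-998/894 - 187)**2 = 1491922/849215 - (-998*1/894 - 187)**2 = 1491922/849215 - (-499/447 - 187)**2 = 1491922/849215 - (-84088/447)**2 = 1491922/849215 - 1*7070791744/199809 = 1491922/849215 - 7070791744/199809 = -6004324311438062/169680799935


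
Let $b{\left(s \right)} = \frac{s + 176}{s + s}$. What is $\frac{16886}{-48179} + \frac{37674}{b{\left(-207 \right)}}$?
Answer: $\frac{751449073978}{1493549} \approx 5.0313 \cdot 10^{5}$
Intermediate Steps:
$b{\left(s \right)} = \frac{176 + s}{2 s}$
$\frac{16886}{-48179} + \frac{37674}{b{\left(-207 \right)}} = \frac{16886}{-48179} + \frac{37674}{\frac{1}{2} \frac{1}{-207} \left(176 - 207\right)} = 16886 \left(- \frac{1}{48179}\right) + \frac{37674}{\frac{1}{2} \left(- \frac{1}{207}\right) \left(-31\right)} = - \frac{16886}{48179} + \frac{37674}{\frac{31}{414}} = - \frac{16886}{48179} + 37674 \cdot \frac{414}{31} = - \frac{16886}{48179} + \frac{15597036}{31} = \frac{751449073978}{1493549}$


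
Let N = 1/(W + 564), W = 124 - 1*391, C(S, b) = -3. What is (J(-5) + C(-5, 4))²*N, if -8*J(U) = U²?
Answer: 2401/19008 ≈ 0.12632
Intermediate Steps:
J(U) = -U²/8
W = -267 (W = 124 - 391 = -267)
N = 1/297 (N = 1/(-267 + 564) = 1/297 ≈ 0.0033670)
(J(-5) + C(-5, 4))²*N = (-⅛*(-5)² - 3)²*(1/297) = (-⅛*25 - 3)²*(1/297) = (-25/8 - 3)²*(1/297) = (-49/8)²*(1/297) = (2401/64)*(1/297) = 2401/19008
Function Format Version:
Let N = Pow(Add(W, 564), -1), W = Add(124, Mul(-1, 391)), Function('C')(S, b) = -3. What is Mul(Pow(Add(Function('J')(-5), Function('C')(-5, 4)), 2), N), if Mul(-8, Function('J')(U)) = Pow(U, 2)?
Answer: Rational(2401, 19008) ≈ 0.12632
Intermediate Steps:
Function('J')(U) = Mul(Rational(-1, 8), Pow(U, 2))
W = -267 (W = Add(124, -391) = -267)
N = Rational(1, 297) (N = Pow(Add(-267, 564), -1) = Pow(297, -1) = Rational(1, 297) ≈ 0.0033670)
Mul(Pow(Add(Function('J')(-5), Function('C')(-5, 4)), 2), N) = Mul(Pow(Add(Mul(Rational(-1, 8), Pow(-5, 2)), -3), 2), Rational(1, 297)) = Mul(Pow(Add(Mul(Rational(-1, 8), 25), -3), 2), Rational(1, 297)) = Mul(Pow(Add(Rational(-25, 8), -3), 2), Rational(1, 297)) = Mul(Pow(Rational(-49, 8), 2), Rational(1, 297)) = Mul(Rational(2401, 64), Rational(1, 297)) = Rational(2401, 19008)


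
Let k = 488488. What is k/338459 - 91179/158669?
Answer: 4240686301/4882086461 ≈ 0.86862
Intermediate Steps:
k/338459 - 91179/158669 = 488488/338459 - 91179/158669 = 488488*(1/338459) - 91179*1/158669 = 44408/30769 - 91179/158669 = 4240686301/4882086461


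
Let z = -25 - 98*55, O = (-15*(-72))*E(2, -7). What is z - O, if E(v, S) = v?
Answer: -7575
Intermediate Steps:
O = 2160 (O = -15*(-72)*2 = 1080*2 = 2160)
z = -5415 (z = -25 - 5390 = -5415)
z - O = -5415 - 1*2160 = -5415 - 2160 = -7575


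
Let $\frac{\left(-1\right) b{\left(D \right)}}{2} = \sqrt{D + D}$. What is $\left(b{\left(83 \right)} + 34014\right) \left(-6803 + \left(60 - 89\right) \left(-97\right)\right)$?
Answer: $-135715860 + 7980 \sqrt{166} \approx -1.3561 \cdot 10^{8}$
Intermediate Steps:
$b{\left(D \right)} = - 2 \sqrt{2} \sqrt{D}$ ($b{\left(D \right)} = - 2 \sqrt{D + D} = - 2 \sqrt{2 D} = - 2 \sqrt{2} \sqrt{D}$)
$\left(b{\left(83 \right)} + 34014\right) \left(-6803 + \left(60 - 89\right) \left(-97\right)\right) = \left(- 2 \sqrt{2} \sqrt{83} + 34014\right) \left(-6803 + \left(60 - 89\right) \left(-97\right)\right) = \left(- 2 \sqrt{166} + 34014\right) \left(-6803 - -2813\right) = \left(34014 - 2 \sqrt{166}\right) \left(-6803 + 2813\right) = \left(34014 - 2 \sqrt{166}\right) \left(-3990\right) = -135715860 + 7980 \sqrt{166}$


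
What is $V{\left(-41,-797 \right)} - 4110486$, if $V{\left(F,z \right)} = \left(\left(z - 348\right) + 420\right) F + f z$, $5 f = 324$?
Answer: $- \frac{20662033}{5} \approx -4.1324 \cdot 10^{6}$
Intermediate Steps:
$f = \frac{324}{5}$ ($f = \frac{1}{5} \cdot 324 = \frac{324}{5} \approx 64.8$)
$V{\left(F,z \right)} = \frac{324 z}{5} + F \left(72 + z\right)$ ($V{\left(F,z \right)} = \left(\left(z - 348\right) + 420\right) F + \frac{324 z}{5} = \left(\left(-348 + z\right) + 420\right) F + \frac{324 z}{5} = \left(72 + z\right) F + \frac{324 z}{5} = F \left(72 + z\right) + \frac{324 z}{5} = \frac{324 z}{5} + F \left(72 + z\right)$)
$V{\left(-41,-797 \right)} - 4110486 = \left(72 \left(-41\right) + \frac{324}{5} \left(-797\right) - -32677\right) - 4110486 = \left(-2952 - \frac{258228}{5} + 32677\right) - 4110486 = - \frac{109603}{5} - 4110486 = - \frac{20662033}{5}$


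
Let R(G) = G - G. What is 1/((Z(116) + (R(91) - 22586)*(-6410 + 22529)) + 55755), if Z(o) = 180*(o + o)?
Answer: -1/363966219 ≈ -2.7475e-9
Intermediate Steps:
R(G) = 0
Z(o) = 360*o (Z(o) = 180*(2*o) = 360*o)
1/((Z(116) + (R(91) - 22586)*(-6410 + 22529)) + 55755) = 1/((360*116 + (0 - 22586)*(-6410 + 22529)) + 55755) = 1/((41760 - 22586*16119) + 55755) = 1/((41760 - 364063734) + 55755) = 1/(-364021974 + 55755) = 1/(-363966219) = -1/363966219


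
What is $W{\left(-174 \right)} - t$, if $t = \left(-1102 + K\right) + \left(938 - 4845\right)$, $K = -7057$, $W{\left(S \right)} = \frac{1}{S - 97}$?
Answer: $\frac{3269885}{271} \approx 12066.0$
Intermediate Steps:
$W{\left(S \right)} = \frac{1}{-97 + S}$
$t = -12066$ ($t = \left(-1102 - 7057\right) + \left(938 - 4845\right) = -8159 - 3907 = -12066$)
$W{\left(-174 \right)} - t = \frac{1}{-97 - 174} - -12066 = \frac{1}{-271} + 12066 = - \frac{1}{271} + 12066 = \frac{3269885}{271}$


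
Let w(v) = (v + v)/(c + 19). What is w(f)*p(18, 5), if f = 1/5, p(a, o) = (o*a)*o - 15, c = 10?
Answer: 6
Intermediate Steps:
p(a, o) = -15 + a*o**2 (p(a, o) = (a*o)*o - 15 = a*o**2 - 15 = -15 + a*o**2)
f = 1/5 ≈ 0.20000
w(v) = 2*v/29 (w(v) = (v + v)/(10 + 19) = (2*v)/29 = (2*v)*(1/29) = 2*v/29)
w(f)*p(18, 5) = ((2/29)*(1/5))*(-15 + 18*5**2) = 2*(-15 + 18*25)/145 = 2*(-15 + 450)/145 = (2/145)*435 = 6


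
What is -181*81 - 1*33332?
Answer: -47993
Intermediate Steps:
-181*81 - 1*33332 = -14661 - 33332 = -47993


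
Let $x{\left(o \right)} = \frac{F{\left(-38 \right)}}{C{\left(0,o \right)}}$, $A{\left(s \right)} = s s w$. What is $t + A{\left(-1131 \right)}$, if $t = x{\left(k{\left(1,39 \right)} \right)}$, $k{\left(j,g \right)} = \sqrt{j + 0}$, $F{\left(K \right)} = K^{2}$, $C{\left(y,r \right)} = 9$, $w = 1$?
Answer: $\frac{11513893}{9} \approx 1.2793 \cdot 10^{6}$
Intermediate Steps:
$A{\left(s \right)} = s^{2}$ ($A{\left(s \right)} = s s 1 = s^{2} \cdot 1 = s^{2}$)
$k{\left(j,g \right)} = \sqrt{j}$
$x{\left(o \right)} = \frac{1444}{9}$ ($x{\left(o \right)} = \frac{\left(-38\right)^{2}}{9} = 1444 \cdot \frac{1}{9} = \frac{1444}{9}$)
$t = \frac{1444}{9} \approx 160.44$
$t + A{\left(-1131 \right)} = \frac{1444}{9} + \left(-1131\right)^{2} = \frac{1444}{9} + 1279161 = \frac{11513893}{9}$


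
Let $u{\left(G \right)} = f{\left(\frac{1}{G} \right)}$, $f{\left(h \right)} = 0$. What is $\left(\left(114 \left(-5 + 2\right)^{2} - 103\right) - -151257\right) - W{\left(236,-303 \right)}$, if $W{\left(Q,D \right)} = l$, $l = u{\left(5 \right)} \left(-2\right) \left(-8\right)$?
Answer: $152180$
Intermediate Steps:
$u{\left(G \right)} = 0$
$l = 0$ ($l = 0 \left(-2\right) \left(-8\right) = 0 \left(-8\right) = 0$)
$W{\left(Q,D \right)} = 0$
$\left(\left(114 \left(-5 + 2\right)^{2} - 103\right) - -151257\right) - W{\left(236,-303 \right)} = \left(\left(114 \left(-5 + 2\right)^{2} - 103\right) - -151257\right) - 0 = \left(\left(114 \left(-3\right)^{2} - 103\right) + 151257\right) + 0 = \left(\left(114 \cdot 9 - 103\right) + 151257\right) + 0 = \left(\left(1026 - 103\right) + 151257\right) + 0 = \left(923 + 151257\right) + 0 = 152180 + 0 = 152180$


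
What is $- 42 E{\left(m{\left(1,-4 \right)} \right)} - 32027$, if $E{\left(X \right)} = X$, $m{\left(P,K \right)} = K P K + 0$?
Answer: $-32699$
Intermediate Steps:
$m{\left(P,K \right)} = P K^{2}$ ($m{\left(P,K \right)} = P K^{2} + 0 = P K^{2}$)
$- 42 E{\left(m{\left(1,-4 \right)} \right)} - 32027 = - 42 \cdot 1 \left(-4\right)^{2} - 32027 = - 42 \cdot 1 \cdot 16 - 32027 = \left(-42\right) 16 - 32027 = -672 - 32027 = -32699$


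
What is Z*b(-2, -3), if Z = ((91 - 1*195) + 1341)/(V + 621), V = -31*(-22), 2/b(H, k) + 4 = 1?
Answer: -2474/3909 ≈ -0.63290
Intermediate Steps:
b(H, k) = -⅔ (b(H, k) = 2/(-4 + 1) = 2/(-3) = 2*(-⅓) = -⅔)
V = 682
Z = 1237/1303 (Z = ((91 - 1*195) + 1341)/(682 + 621) = ((91 - 195) + 1341)/1303 = (-104 + 1341)*(1/1303) = 1237*(1/1303) = 1237/1303 ≈ 0.94935)
Z*b(-2, -3) = (1237/1303)*(-⅔) = -2474/3909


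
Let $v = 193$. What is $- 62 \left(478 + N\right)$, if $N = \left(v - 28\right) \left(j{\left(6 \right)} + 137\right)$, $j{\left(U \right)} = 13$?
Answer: $-1564136$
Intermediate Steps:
$N = 24750$ ($N = \left(193 - 28\right) \left(13 + 137\right) = 165 \cdot 150 = 24750$)
$- 62 \left(478 + N\right) = - 62 \left(478 + 24750\right) = \left(-62\right) 25228 = -1564136$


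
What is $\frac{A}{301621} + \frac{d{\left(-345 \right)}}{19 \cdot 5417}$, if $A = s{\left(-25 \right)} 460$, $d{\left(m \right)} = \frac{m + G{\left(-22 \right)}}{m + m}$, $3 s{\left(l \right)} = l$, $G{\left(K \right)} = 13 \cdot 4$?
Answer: $- \frac{272142960047}{21420179346270} \approx -0.012705$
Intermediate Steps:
$G{\left(K \right)} = 52$
$s{\left(l \right)} = \frac{l}{3}$
$d{\left(m \right)} = \frac{52 + m}{2 m}$ ($d{\left(m \right)} = \frac{m + 52}{m + m} = \frac{52 + m}{2 m}$)
$A = - \frac{11500}{3}$ ($A = \frac{1}{3} \left(-25\right) 460 = \left(- \frac{25}{3}\right) 460 = - \frac{11500}{3} \approx -3833.3$)
$\frac{A}{301621} + \frac{d{\left(-345 \right)}}{19 \cdot 5417} = - \frac{11500}{3 \cdot 301621} + \frac{\frac{1}{2} \frac{1}{-345} \left(52 - 345\right)}{19 \cdot 5417} = \left(- \frac{11500}{3}\right) \frac{1}{301621} + \frac{\frac{1}{2} \left(- \frac{1}{345}\right) \left(-293\right)}{102923} = - \frac{11500}{904863} + \frac{293}{690} \cdot \frac{1}{102923} = - \frac{11500}{904863} + \frac{293}{71016870} = - \frac{272142960047}{21420179346270}$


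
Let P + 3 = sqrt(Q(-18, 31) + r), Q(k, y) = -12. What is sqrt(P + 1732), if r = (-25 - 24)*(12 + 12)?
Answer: sqrt(1729 + 6*I*sqrt(33)) ≈ 41.583 + 0.4144*I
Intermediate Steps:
r = -1176 (r = -49*24 = -1176)
P = -3 + 6*I*sqrt(33) (P = -3 + sqrt(-12 - 1176) = -3 + sqrt(-1188) = -3 + 6*I*sqrt(33) ≈ -3.0 + 34.467*I)
sqrt(P + 1732) = sqrt((-3 + 6*I*sqrt(33)) + 1732) = sqrt(1729 + 6*I*sqrt(33))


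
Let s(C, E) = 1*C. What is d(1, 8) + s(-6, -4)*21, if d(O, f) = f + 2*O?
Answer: -116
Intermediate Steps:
s(C, E) = C
d(1, 8) + s(-6, -4)*21 = (8 + 2*1) - 6*21 = (8 + 2) - 126 = 10 - 126 = -116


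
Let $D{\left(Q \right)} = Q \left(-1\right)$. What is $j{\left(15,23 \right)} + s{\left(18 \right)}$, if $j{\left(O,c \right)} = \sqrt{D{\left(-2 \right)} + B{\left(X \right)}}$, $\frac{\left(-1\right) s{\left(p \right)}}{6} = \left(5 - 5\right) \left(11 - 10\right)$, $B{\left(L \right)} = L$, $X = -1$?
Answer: $1$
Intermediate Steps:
$s{\left(p \right)} = 0$ ($s{\left(p \right)} = - 6 \left(5 - 5\right) \left(11 - 10\right) = - 6 \cdot 0 \cdot 1 = \left(-6\right) 0 = 0$)
$D{\left(Q \right)} = - Q$
$j{\left(O,c \right)} = 1$ ($j{\left(O,c \right)} = \sqrt{\left(-1\right) \left(-2\right) - 1} = \sqrt{2 - 1} = \sqrt{1} = 1$)
$j{\left(15,23 \right)} + s{\left(18 \right)} = 1 + 0 = 1$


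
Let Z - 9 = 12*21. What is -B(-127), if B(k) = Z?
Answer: -261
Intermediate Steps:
Z = 261 (Z = 9 + 12*21 = 9 + 252 = 261)
B(k) = 261
-B(-127) = -1*261 = -261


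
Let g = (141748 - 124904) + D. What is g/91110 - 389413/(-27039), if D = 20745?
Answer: 4055087489/273724810 ≈ 14.814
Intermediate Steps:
g = 37589 (g = (141748 - 124904) + 20745 = 16844 + 20745 = 37589)
g/91110 - 389413/(-27039) = 37589/91110 - 389413/(-27039) = 37589*(1/91110) - 389413*(-1/27039) = 37589/91110 + 389413/27039 = 4055087489/273724810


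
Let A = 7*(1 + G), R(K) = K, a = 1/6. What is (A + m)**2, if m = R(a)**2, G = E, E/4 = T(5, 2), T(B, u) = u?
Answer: 5148361/1296 ≈ 3972.5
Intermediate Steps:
E = 8 (E = 4*2 = 8)
G = 8
a = 1/6 (a = 1*(1/6) = 1/6 ≈ 0.16667)
A = 63 (A = 7*(1 + 8) = 7*9 = 63)
m = 1/36 (m = (1/6)**2 = 1/36 ≈ 0.027778)
(A + m)**2 = (63 + 1/36)**2 = (2269/36)**2 = 5148361/1296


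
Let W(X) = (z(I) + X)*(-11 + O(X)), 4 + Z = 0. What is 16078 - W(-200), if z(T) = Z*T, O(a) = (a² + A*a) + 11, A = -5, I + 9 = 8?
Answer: 8052078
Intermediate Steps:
I = -1 (I = -9 + 8 = -1)
Z = -4 (Z = -4 + 0 = -4)
O(a) = 11 + a² - 5*a (O(a) = (a² - 5*a) + 11 = 11 + a² - 5*a)
z(T) = -4*T
W(X) = (4 + X)*(X² - 5*X) (W(X) = (-4*(-1) + X)*(-11 + (11 + X² - 5*X)) = (4 + X)*(X² - 5*X))
16078 - W(-200) = 16078 - (-200)*(-20 + (-200)² - 1*(-200)) = 16078 - (-200)*(-20 + 40000 + 200) = 16078 - (-200)*40180 = 16078 - 1*(-8036000) = 16078 + 8036000 = 8052078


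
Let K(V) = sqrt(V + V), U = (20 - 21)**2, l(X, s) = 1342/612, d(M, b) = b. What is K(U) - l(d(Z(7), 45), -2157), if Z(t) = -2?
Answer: -671/306 + sqrt(2) ≈ -0.77860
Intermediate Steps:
l(X, s) = 671/306 (l(X, s) = 1342*(1/612) = 671/306)
U = 1 (U = (-1)**2 = 1)
K(V) = sqrt(2)*sqrt(V) (K(V) = sqrt(2*V) = sqrt(2)*sqrt(V))
K(U) - l(d(Z(7), 45), -2157) = sqrt(2)*sqrt(1) - 1*671/306 = sqrt(2)*1 - 671/306 = sqrt(2) - 671/306 = -671/306 + sqrt(2)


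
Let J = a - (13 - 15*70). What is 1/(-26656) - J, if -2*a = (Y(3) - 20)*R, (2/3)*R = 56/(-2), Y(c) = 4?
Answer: -18685857/26656 ≈ -701.00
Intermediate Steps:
R = -42 (R = 3*(56/(-2))/2 = 3*(56*(-½))/2 = (3/2)*(-28) = -42)
a = -336 (a = -(4 - 20)*(-42)/2 = -(-8)*(-42) = -½*672 = -336)
J = 701 (J = -336 - (13 - 15*70) = -336 - (13 - 1050) = -336 - 1*(-1037) = -336 + 1037 = 701)
1/(-26656) - J = 1/(-26656) - 1*701 = -1/26656 - 701 = -18685857/26656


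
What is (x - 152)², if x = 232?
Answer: 6400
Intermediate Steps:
(x - 152)² = (232 - 152)² = 80² = 6400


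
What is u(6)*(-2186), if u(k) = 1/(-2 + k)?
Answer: -1093/2 ≈ -546.50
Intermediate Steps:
u(6)*(-2186) = -2186/(-2 + 6) = -2186/4 = (1/4)*(-2186) = -1093/2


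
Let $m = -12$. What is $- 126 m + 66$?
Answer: $1578$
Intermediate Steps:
$- 126 m + 66 = \left(-126\right) \left(-12\right) + 66 = 1512 + 66 = 1578$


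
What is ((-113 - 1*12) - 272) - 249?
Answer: -646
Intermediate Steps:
((-113 - 1*12) - 272) - 249 = ((-113 - 12) - 272) - 249 = (-125 - 272) - 249 = -397 - 249 = -646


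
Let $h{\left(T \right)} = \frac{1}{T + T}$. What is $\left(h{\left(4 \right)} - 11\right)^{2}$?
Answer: $\frac{7569}{64} \approx 118.27$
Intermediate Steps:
$h{\left(T \right)} = \frac{1}{2 T}$
$\left(h{\left(4 \right)} - 11\right)^{2} = \left(\frac{1}{2 \cdot 4} - 11\right)^{2} = \left(\frac{1}{2} \cdot \frac{1}{4} - 11\right)^{2} = \left(\frac{1}{8} - 11\right)^{2} = \left(- \frac{87}{8}\right)^{2} = \frac{7569}{64}$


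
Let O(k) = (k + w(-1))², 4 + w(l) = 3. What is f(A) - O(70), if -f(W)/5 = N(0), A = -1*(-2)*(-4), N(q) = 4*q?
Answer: -4761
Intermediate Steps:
w(l) = -1 (w(l) = -4 + 3 = -1)
A = -8 (A = 2*(-4) = -8)
f(W) = 0 (f(W) = -20*0 = -5*0 = 0)
O(k) = (-1 + k)² (O(k) = (k - 1)² = (-1 + k)²)
f(A) - O(70) = 0 - (-1 + 70)² = 0 - 1*69² = 0 - 1*4761 = 0 - 4761 = -4761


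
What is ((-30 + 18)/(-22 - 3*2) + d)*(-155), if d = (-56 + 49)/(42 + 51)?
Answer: -1150/21 ≈ -54.762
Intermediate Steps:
d = -7/93 ≈ -0.075269
((-30 + 18)/(-22 - 3*2) + d)*(-155) = ((-30 + 18)/(-22 - 3*2) - 7/93)*(-155) = (-12/(-22 - 6) - 7/93)*(-155) = (-12/(-28) - 7/93)*(-155) = (-12*(-1/28) - 7/93)*(-155) = (3/7 - 7/93)*(-155) = (230/651)*(-155) = -1150/21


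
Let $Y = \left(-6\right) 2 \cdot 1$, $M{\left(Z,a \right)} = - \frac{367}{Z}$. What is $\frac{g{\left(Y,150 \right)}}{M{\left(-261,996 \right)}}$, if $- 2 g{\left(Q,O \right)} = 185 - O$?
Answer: $- \frac{9135}{734} \approx -12.445$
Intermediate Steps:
$Y = -12$ ($Y = \left(-12\right) 1 = -12$)
$g{\left(Q,O \right)} = - \frac{185}{2} + \frac{O}{2}$ ($g{\left(Q,O \right)} = - \frac{185 - O}{2} = - \frac{185}{2} + \frac{O}{2}$)
$\frac{g{\left(Y,150 \right)}}{M{\left(-261,996 \right)}} = \frac{- \frac{185}{2} + \frac{1}{2} \cdot 150}{\left(-367\right) \frac{1}{-261}} = \frac{- \frac{185}{2} + 75}{\left(-367\right) \left(- \frac{1}{261}\right)} = - \frac{35}{2 \cdot \frac{367}{261}} = \left(- \frac{35}{2}\right) \frac{261}{367} = - \frac{9135}{734}$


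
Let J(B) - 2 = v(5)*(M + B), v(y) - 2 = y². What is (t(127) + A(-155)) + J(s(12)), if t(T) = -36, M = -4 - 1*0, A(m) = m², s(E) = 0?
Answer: 23883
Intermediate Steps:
M = -4 (M = -4 + 0 = -4)
v(y) = 2 + y²
J(B) = -106 + 27*B (J(B) = 2 + (2 + 5²)*(-4 + B) = 2 + (2 + 25)*(-4 + B) = 2 + 27*(-4 + B) = 2 + (-108 + 27*B) = -106 + 27*B)
(t(127) + A(-155)) + J(s(12)) = (-36 + (-155)²) + (-106 + 27*0) = (-36 + 24025) + (-106 + 0) = 23989 - 106 = 23883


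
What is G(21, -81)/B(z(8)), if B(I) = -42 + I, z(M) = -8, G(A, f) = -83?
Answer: 83/50 ≈ 1.6600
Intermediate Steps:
G(21, -81)/B(z(8)) = -83/(-42 - 8) = -83/(-50) = -83*(-1/50) = 83/50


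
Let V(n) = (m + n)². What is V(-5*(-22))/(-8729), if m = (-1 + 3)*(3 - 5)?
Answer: -11236/8729 ≈ -1.2872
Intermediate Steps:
m = -4 (m = 2*(-2) = -4)
V(n) = (-4 + n)²
V(-5*(-22))/(-8729) = (-4 - 5*(-22))²/(-8729) = (-4 + 110)²*(-1/8729) = 106²*(-1/8729) = 11236*(-1/8729) = -11236/8729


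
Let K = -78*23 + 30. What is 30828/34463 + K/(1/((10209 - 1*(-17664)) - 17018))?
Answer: -659905075032/34463 ≈ -1.9148e+7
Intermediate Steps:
K = -1764 (K = -1794 + 30 = -1764)
30828/34463 + K/(1/((10209 - 1*(-17664)) - 17018)) = 30828/34463 - (-12011076 + 31159296) = 30828*(1/34463) - 1764/(1/((10209 + 17664) - 17018)) = 30828/34463 - 1764/(1/(27873 - 17018)) = 30828/34463 - 1764/(1/10855) = 30828/34463 - 1764/1/10855 = 30828/34463 - 1764*10855 = 30828/34463 - 19148220 = -659905075032/34463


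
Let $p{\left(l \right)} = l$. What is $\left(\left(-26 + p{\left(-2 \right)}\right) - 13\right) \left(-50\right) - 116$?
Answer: $1934$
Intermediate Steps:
$\left(\left(-26 + p{\left(-2 \right)}\right) - 13\right) \left(-50\right) - 116 = \left(\left(-26 - 2\right) - 13\right) \left(-50\right) - 116 = \left(-28 - 13\right) \left(-50\right) - 116 = \left(-41\right) \left(-50\right) - 116 = 2050 - 116 = 1934$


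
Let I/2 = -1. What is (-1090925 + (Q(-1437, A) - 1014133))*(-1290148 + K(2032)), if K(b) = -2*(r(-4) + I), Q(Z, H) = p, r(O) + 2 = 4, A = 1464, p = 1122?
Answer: 2714388822528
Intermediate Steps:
r(O) = 2 (r(O) = -2 + 4 = 2)
Q(Z, H) = 1122
I = -2 (I = 2*(-1) = -2)
K(b) = 0 (K(b) = -2*(2 - 2) = -2*0 = 0)
(-1090925 + (Q(-1437, A) - 1014133))*(-1290148 + K(2032)) = (-1090925 + (1122 - 1014133))*(-1290148 + 0) = (-1090925 - 1013011)*(-1290148) = -2103936*(-1290148) = 2714388822528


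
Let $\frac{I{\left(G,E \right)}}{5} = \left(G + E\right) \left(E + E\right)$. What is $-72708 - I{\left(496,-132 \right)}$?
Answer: $407772$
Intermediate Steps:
$I{\left(G,E \right)} = 10 E \left(E + G\right)$ ($I{\left(G,E \right)} = 5 \left(G + E\right) \left(E + E\right) = 5 \left(E + G\right) 2 E = 5 \cdot 2 E \left(E + G\right) = 10 E \left(E + G\right)$)
$-72708 - I{\left(496,-132 \right)} = -72708 - 10 \left(-132\right) \left(-132 + 496\right) = -72708 - 10 \left(-132\right) 364 = -72708 - -480480 = -72708 + 480480 = 407772$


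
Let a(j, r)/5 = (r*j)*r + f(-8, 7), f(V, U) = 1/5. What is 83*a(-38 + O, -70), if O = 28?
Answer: -20334917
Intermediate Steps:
f(V, U) = ⅕
a(j, r) = 1 + 5*j*r² (a(j, r) = 5*((r*j)*r + ⅕) = 5*((j*r)*r + ⅕) = 5*(j*r² + ⅕) = 5*(⅕ + j*r²) = 1 + 5*j*r²)
83*a(-38 + O, -70) = 83*(1 + 5*(-38 + 28)*(-70)²) = 83*(1 + 5*(-10)*4900) = 83*(1 - 245000) = 83*(-244999) = -20334917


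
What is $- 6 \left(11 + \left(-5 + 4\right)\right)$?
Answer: $-60$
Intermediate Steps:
$- 6 \left(11 + \left(-5 + 4\right)\right) = - 6 \left(11 - 1\right) = \left(-6\right) 10 = -60$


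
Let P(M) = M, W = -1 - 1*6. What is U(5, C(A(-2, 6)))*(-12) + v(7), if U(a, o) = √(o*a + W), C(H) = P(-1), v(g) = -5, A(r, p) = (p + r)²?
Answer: -5 - 24*I*√3 ≈ -5.0 - 41.569*I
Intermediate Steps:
W = -7 (W = -1 - 6 = -7)
C(H) = -1
U(a, o) = √(-7 + a*o) (U(a, o) = √(o*a - 7) = √(a*o - 7) = √(-7 + a*o))
U(5, C(A(-2, 6)))*(-12) + v(7) = √(-7 + 5*(-1))*(-12) - 5 = √(-7 - 5)*(-12) - 5 = √(-12)*(-12) - 5 = (2*I*√3)*(-12) - 5 = -24*I*√3 - 5 = -5 - 24*I*√3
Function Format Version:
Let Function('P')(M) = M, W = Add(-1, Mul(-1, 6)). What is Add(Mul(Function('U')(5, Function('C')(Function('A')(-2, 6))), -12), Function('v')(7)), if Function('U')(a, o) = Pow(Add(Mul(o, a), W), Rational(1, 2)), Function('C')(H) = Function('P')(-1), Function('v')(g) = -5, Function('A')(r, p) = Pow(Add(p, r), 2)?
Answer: Add(-5, Mul(-24, I, Pow(3, Rational(1, 2)))) ≈ Add(-5.0000, Mul(-41.569, I))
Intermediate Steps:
W = -7 (W = Add(-1, -6) = -7)
Function('C')(H) = -1
Function('U')(a, o) = Pow(Add(-7, Mul(a, o)), Rational(1, 2)) (Function('U')(a, o) = Pow(Add(Mul(o, a), -7), Rational(1, 2)) = Pow(Add(Mul(a, o), -7), Rational(1, 2)) = Pow(Add(-7, Mul(a, o)), Rational(1, 2)))
Add(Mul(Function('U')(5, Function('C')(Function('A')(-2, 6))), -12), Function('v')(7)) = Add(Mul(Pow(Add(-7, Mul(5, -1)), Rational(1, 2)), -12), -5) = Add(Mul(Pow(Add(-7, -5), Rational(1, 2)), -12), -5) = Add(Mul(Pow(-12, Rational(1, 2)), -12), -5) = Add(Mul(Mul(2, I, Pow(3, Rational(1, 2))), -12), -5) = Add(Mul(-24, I, Pow(3, Rational(1, 2))), -5) = Add(-5, Mul(-24, I, Pow(3, Rational(1, 2))))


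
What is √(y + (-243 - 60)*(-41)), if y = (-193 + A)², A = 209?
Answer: √12679 ≈ 112.60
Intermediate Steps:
y = 256 (y = (-193 + 209)² = 16² = 256)
√(y + (-243 - 60)*(-41)) = √(256 + (-243 - 60)*(-41)) = √(256 - 303*(-41)) = √(256 + 12423) = √12679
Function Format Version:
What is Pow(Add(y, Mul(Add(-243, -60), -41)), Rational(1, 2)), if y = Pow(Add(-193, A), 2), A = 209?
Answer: Pow(12679, Rational(1, 2)) ≈ 112.60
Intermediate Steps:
y = 256 (y = Pow(Add(-193, 209), 2) = Pow(16, 2) = 256)
Pow(Add(y, Mul(Add(-243, -60), -41)), Rational(1, 2)) = Pow(Add(256, Mul(Add(-243, -60), -41)), Rational(1, 2)) = Pow(Add(256, Mul(-303, -41)), Rational(1, 2)) = Pow(Add(256, 12423), Rational(1, 2)) = Pow(12679, Rational(1, 2))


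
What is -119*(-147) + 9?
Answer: 17502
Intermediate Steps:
-119*(-147) + 9 = 17493 + 9 = 17502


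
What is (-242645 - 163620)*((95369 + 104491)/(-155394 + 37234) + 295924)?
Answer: -710276755478735/5908 ≈ -1.2022e+11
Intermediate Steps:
(-242645 - 163620)*((95369 + 104491)/(-155394 + 37234) + 295924) = -406265*(199860/(-118160) + 295924) = -406265*(199860*(-1/118160) + 295924) = -406265*(-9993/5908 + 295924) = -406265*1748308999/5908 = -710276755478735/5908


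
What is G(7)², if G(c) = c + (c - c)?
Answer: 49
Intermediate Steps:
G(c) = c (G(c) = c + 0 = c)
G(7)² = 7² = 49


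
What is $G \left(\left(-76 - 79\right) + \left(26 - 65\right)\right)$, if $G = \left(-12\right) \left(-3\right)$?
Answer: $-6984$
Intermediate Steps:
$G = 36$
$G \left(\left(-76 - 79\right) + \left(26 - 65\right)\right) = 36 \left(\left(-76 - 79\right) + \left(26 - 65\right)\right) = 36 \left(-155 - 39\right) = 36 \left(-194\right) = -6984$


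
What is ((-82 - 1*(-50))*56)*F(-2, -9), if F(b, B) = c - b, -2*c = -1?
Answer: -4480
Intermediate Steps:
c = ½ (c = -½*(-1) = ½ ≈ 0.50000)
F(b, B) = ½ - b
((-82 - 1*(-50))*56)*F(-2, -9) = ((-82 - 1*(-50))*56)*(½ - 1*(-2)) = ((-82 + 50)*56)*(½ + 2) = -32*56*(5/2) = -1792*5/2 = -4480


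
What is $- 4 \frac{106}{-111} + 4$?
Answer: $\frac{868}{111} \approx 7.8198$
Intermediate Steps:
$- 4 \frac{106}{-111} + 4 = - 4 \cdot 106 \left(- \frac{1}{111}\right) + 4 = \left(-4\right) \left(- \frac{106}{111}\right) + 4 = \frac{424}{111} + 4 = \frac{868}{111}$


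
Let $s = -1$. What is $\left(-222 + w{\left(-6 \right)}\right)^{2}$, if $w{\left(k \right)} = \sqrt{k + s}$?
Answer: $\left(222 - i \sqrt{7}\right)^{2} \approx 49277.0 - 1174.7 i$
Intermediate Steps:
$w{\left(k \right)} = \sqrt{-1 + k}$ ($w{\left(k \right)} = \sqrt{k - 1} = \sqrt{-1 + k}$)
$\left(-222 + w{\left(-6 \right)}\right)^{2} = \left(-222 + \sqrt{-1 - 6}\right)^{2} = \left(-222 + \sqrt{-7}\right)^{2} = \left(-222 + i \sqrt{7}\right)^{2}$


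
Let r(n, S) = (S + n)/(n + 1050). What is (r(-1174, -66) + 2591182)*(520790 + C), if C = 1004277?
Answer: 3951741409864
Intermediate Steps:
r(n, S) = (S + n)/(1050 + n)
(r(-1174, -66) + 2591182)*(520790 + C) = ((-66 - 1174)/(1050 - 1174) + 2591182)*(520790 + 1004277) = (-1240/(-124) + 2591182)*1525067 = (-1/124*(-1240) + 2591182)*1525067 = (10 + 2591182)*1525067 = 2591192*1525067 = 3951741409864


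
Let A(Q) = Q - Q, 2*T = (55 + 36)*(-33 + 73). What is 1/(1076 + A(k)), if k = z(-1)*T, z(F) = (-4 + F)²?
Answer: 1/1076 ≈ 0.00092937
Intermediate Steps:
T = 1820 (T = ((55 + 36)*(-33 + 73))/2 = (91*40)/2 = (½)*3640 = 1820)
k = 45500 (k = (-4 - 1)²*1820 = (-5)²*1820 = 25*1820 = 45500)
A(Q) = 0
1/(1076 + A(k)) = 1/(1076 + 0) = 1/1076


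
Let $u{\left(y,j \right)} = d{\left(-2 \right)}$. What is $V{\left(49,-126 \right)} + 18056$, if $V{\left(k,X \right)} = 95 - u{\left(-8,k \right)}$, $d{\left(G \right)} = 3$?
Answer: $18148$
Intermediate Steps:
$u{\left(y,j \right)} = 3$
$V{\left(k,X \right)} = 92$ ($V{\left(k,X \right)} = 95 - 3 = 92$)
$V{\left(49,-126 \right)} + 18056 = 92 + 18056 = 18148$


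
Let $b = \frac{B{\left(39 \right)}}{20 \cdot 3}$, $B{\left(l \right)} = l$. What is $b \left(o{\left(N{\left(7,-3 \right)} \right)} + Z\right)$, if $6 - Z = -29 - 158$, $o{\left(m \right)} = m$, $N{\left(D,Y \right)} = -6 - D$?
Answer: $117$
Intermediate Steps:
$b = \frac{13}{20}$ ($b = \frac{39}{20 \cdot 3} = \frac{39}{60} = 39 \cdot \frac{1}{60} = \frac{13}{20} \approx 0.65$)
$Z = 193$ ($Z = 6 - \left(-29 - 158\right) = 6 - -187 = 6 + 187 = 193$)
$b \left(o{\left(N{\left(7,-3 \right)} \right)} + Z\right) = \frac{13 \left(\left(-6 - 7\right) + 193\right)}{20} = \frac{13 \left(-13 + 193\right)}{20} = \frac{13}{20} \cdot 180 = 117$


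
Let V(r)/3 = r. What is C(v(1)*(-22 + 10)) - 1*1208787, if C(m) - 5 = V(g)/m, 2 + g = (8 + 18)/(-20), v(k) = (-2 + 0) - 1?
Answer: -48351291/40 ≈ -1.2088e+6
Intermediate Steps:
v(k) = -3 (v(k) = -2 - 1 = -3)
g = -33/10 (g = -2 + (8 + 18)/(-20) = -2 + 26*(-1/20) = -2 - 13/10 = -33/10 ≈ -3.3000)
V(r) = 3*r
C(m) = 5 - 99/(10*m) (C(m) = 5 + (3*(-33/10))/m = 5 - 99/(10*m))
C(v(1)*(-22 + 10)) - 1*1208787 = (5 - 99*(-1/(3*(-22 + 10)))/10) - 1*1208787 = (5 - 99/(10*((-3*(-12))))) - 1208787 = (5 - 99/10/36) - 1208787 = (5 - 99/10*1/36) - 1208787 = (5 - 11/40) - 1208787 = 189/40 - 1208787 = -48351291/40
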